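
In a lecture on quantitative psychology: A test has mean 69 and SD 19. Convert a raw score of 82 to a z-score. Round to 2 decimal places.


z = (X - mu) / sigma
= (82 - 69) / 19
= 13 / 19
= 0.68


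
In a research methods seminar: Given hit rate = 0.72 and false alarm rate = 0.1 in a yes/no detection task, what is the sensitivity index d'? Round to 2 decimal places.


d' = z(HR) - z(FAR)
z(0.72) = 0.5828
z(0.1) = -1.2816
d' = 0.5828 - -1.2816
= 1.86


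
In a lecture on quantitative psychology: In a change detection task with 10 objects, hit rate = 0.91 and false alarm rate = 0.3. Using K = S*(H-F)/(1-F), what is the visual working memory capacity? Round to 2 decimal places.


K = S * (H - F) / (1 - F)
H - F = 0.61
1 - F = 0.7
K = 10 * 0.61 / 0.7
= 8.71


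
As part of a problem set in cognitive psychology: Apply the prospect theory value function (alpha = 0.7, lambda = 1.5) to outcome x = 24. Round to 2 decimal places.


Since x = 24 >= 0, use v(x) = x^0.7
24^0.7 = 9.2501
v(24) = 9.25


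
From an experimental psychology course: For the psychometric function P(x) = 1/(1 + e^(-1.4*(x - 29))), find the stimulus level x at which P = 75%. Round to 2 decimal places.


At P = 0.75: 0.75 = 1/(1 + e^(-k*(x-x0)))
Solving: e^(-k*(x-x0)) = 1/3
x = x0 + ln(3)/k
ln(3) = 1.0986
x = 29 + 1.0986/1.4
= 29 + 0.7847
= 29.78


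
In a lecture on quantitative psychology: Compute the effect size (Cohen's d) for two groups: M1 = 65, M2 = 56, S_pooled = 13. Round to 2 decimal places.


Cohen's d = (M1 - M2) / S_pooled
= (65 - 56) / 13
= 9 / 13
= 0.69


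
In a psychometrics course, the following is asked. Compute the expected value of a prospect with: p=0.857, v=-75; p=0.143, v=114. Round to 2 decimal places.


EU = sum(p_i * v_i)
0.857 * -75 = -64.275
0.143 * 114 = 16.302
EU = -64.275 + 16.302
= -47.97


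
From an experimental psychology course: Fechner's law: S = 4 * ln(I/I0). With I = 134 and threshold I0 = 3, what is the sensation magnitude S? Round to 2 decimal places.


S = 4 * ln(134/3)
I/I0 = 44.666667
ln(44.666667) = 3.7992
S = 4 * 3.7992
= 15.20


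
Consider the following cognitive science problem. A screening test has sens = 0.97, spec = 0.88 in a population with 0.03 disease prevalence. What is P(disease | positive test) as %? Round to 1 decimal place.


PPV = (sens * prev) / (sens * prev + (1-spec) * (1-prev))
Numerator = 0.97 * 0.03 = 0.0291
P(positive and no disease) = (1 - spec) * (1 - prev) = (1 - 0.88) * (1 - 0.03) = 0.1164
Denominator = 0.0291 + 0.1164 = 0.1455
PPV = 0.0291 / 0.1455 = 0.2
As percentage = 20.0


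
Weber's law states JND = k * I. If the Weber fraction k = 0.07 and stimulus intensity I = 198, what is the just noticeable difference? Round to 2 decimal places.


JND = k * I
JND = 0.07 * 198
= 13.86


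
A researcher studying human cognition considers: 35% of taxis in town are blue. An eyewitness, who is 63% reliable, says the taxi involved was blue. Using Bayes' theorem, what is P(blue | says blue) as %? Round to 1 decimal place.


P(blue | says blue) = P(says blue | blue)*P(blue) / [P(says blue | blue)*P(blue) + P(says blue | not blue)*P(not blue)]
Numerator = 0.63 * 0.35 = 0.2205
False identification = 0.37 * 0.65 = 0.2405
P = 0.2205 / (0.2205 + 0.2405)
= 0.2205 / 0.461
As percentage = 47.8


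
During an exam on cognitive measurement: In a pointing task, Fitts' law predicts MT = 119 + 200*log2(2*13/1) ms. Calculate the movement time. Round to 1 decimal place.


MT = 119 + 200 * log2(2*13/1)
2D/W = 26.0
log2(26.0) = 4.7004
MT = 119 + 200 * 4.7004
= 1059.1 ms


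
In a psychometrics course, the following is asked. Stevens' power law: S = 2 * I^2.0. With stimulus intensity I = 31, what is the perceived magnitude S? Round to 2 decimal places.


S = 2 * 31^2.0
31^2.0 = 961.0
S = 2 * 961.0
= 1922.00


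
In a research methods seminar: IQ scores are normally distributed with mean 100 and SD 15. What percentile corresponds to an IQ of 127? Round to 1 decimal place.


z = (IQ - mean) / SD
z = (127 - 100) / 15 = 1.8
Percentile = Phi(1.8) * 100
Phi(1.8) = 0.96407
= 96.4


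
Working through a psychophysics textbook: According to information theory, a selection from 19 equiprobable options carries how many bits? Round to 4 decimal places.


H = log2(n)
H = log2(19)
= 4.2479


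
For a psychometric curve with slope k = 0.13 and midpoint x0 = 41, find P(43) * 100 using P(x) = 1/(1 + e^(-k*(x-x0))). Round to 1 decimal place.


P(x) = 1/(1 + e^(-0.13*(43 - 41)))
Exponent = -0.13 * 2 = -0.26
e^(-0.26) = 0.771052
P = 1/(1 + 0.771052) = 0.564636
Percentage = 56.5


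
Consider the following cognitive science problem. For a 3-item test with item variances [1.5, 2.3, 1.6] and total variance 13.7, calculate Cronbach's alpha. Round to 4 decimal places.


alpha = (k/(k-1)) * (1 - sum(s_i^2)/s_total^2)
sum(item variances) = 5.4
k/(k-1) = 3/2 = 1.5
1 - 5.4/13.7 = 1 - 0.394161 = 0.605839
alpha = 1.5 * 0.605839
= 0.9088


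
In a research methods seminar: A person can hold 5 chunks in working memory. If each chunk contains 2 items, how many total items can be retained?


Total items = chunks * items_per_chunk
= 5 * 2
= 10


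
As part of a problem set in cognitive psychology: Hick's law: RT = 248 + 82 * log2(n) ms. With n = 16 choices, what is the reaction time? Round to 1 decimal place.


RT = 248 + 82 * log2(16)
log2(16) = 4.0
RT = 248 + 82 * 4.0
= 248 + 328.0
= 576.0 ms


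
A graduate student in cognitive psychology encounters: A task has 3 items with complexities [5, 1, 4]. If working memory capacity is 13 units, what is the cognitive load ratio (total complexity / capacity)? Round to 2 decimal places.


Total complexity = 5 + 1 + 4 = 10
Load = total / capacity = 10 / 13
= 0.77


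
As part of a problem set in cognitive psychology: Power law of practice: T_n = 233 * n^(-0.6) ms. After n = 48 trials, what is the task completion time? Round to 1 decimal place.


T_n = 233 * 48^(-0.6)
48^(-0.6) = 0.098007
T_n = 233 * 0.098007
= 22.8 ms


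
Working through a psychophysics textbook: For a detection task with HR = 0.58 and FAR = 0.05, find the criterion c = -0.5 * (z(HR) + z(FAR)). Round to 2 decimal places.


c = -0.5 * (z(HR) + z(FAR))
z(0.58) = 0.2019
z(0.05) = -1.6449
c = -0.5 * (0.2019 + -1.6449)
= -0.5 * -1.443
= 0.72


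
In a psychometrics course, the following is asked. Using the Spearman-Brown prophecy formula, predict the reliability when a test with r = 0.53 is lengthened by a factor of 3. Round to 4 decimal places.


r_new = n*r / (1 + (n-1)*r)
Numerator = 3 * 0.53 = 1.59
Denominator = 1 + 2 * 0.53 = 2.06
r_new = 1.59 / 2.06
= 0.7718


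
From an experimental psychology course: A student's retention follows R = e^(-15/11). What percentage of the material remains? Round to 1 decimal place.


R = e^(-t/S)
-t/S = -15/11 = -1.363636
R = e^(-1.363636) = 0.255729
Percentage = 0.255729 * 100
= 25.6


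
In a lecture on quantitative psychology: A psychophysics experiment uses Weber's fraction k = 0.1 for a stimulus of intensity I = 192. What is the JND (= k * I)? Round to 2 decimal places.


JND = k * I
JND = 0.1 * 192
= 19.20


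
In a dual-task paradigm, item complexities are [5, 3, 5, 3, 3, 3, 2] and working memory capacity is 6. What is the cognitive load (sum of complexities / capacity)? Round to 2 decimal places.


Total complexity = 5 + 3 + 5 + 3 + 3 + 3 + 2 = 24
Load = total / capacity = 24 / 6
= 4.00


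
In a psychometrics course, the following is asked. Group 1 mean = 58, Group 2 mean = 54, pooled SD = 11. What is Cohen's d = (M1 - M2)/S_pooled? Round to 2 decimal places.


Cohen's d = (M1 - M2) / S_pooled
= (58 - 54) / 11
= 4 / 11
= 0.36


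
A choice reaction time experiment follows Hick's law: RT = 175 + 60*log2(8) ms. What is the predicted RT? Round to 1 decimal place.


RT = 175 + 60 * log2(8)
log2(8) = 3.0
RT = 175 + 60 * 3.0
= 175 + 180.0
= 355.0 ms


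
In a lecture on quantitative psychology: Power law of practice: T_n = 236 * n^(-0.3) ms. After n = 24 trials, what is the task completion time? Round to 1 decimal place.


T_n = 236 * 24^(-0.3)
24^(-0.3) = 0.385422
T_n = 236 * 0.385422
= 91.0 ms


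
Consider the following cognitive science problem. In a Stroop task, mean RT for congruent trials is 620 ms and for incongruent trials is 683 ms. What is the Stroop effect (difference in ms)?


Stroop effect = RT(incongruent) - RT(congruent)
= 683 - 620
= 63 ms


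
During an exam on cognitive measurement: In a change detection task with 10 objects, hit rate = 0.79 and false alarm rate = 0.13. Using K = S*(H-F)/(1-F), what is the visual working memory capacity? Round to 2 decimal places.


K = S * (H - F) / (1 - F)
H - F = 0.66
1 - F = 0.87
K = 10 * 0.66 / 0.87
= 7.59


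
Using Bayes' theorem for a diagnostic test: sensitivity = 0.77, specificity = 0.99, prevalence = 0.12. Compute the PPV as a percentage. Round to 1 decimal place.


PPV = (sens * prev) / (sens * prev + (1-spec) * (1-prev))
Numerator = 0.77 * 0.12 = 0.0924
P(positive and no disease) = (1 - spec) * (1 - prev) = (1 - 0.99) * (1 - 0.12) = 0.0088
Denominator = 0.0924 + 0.0088 = 0.1012
PPV = 0.0924 / 0.1012 = 0.913043
As percentage = 91.3


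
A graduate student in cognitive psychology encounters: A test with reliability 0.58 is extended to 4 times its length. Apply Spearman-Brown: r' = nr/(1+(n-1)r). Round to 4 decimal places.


r_new = n*r / (1 + (n-1)*r)
Numerator = 4 * 0.58 = 2.32
Denominator = 1 + 3 * 0.58 = 2.74
r_new = 2.32 / 2.74
= 0.8467


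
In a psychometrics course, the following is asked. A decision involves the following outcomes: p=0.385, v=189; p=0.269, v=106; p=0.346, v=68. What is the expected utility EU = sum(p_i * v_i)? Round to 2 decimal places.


EU = sum(p_i * v_i)
0.385 * 189 = 72.765
0.269 * 106 = 28.514
0.346 * 68 = 23.528
EU = 72.765 + 28.514 + 23.528
= 124.81


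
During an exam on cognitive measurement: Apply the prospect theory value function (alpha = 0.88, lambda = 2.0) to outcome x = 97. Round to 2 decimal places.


Since x = 97 >= 0, use v(x) = x^0.88
97^0.88 = 56.0221
v(97) = 56.02


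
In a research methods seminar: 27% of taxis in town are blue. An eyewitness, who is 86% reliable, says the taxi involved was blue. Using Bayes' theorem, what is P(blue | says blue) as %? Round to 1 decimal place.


P(blue | says blue) = P(says blue | blue)*P(blue) / [P(says blue | blue)*P(blue) + P(says blue | not blue)*P(not blue)]
Numerator = 0.86 * 0.27 = 0.2322
False identification = 0.14 * 0.73 = 0.1022
P = 0.2322 / (0.2322 + 0.1022)
= 0.2322 / 0.3344
As percentage = 69.4


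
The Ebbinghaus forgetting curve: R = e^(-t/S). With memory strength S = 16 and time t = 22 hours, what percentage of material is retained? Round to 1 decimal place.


R = e^(-t/S)
-t/S = -22/16 = -1.375
R = e^(-1.375) = 0.25284
Percentage = 0.25284 * 100
= 25.3


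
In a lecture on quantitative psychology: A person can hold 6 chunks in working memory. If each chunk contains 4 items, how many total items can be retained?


Total items = chunks * items_per_chunk
= 6 * 4
= 24


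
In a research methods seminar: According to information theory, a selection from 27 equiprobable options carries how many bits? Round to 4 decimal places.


H = log2(n)
H = log2(27)
= 4.7549


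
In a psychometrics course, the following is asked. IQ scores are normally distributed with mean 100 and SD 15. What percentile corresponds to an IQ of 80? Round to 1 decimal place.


z = (IQ - mean) / SD
z = (80 - 100) / 15 = -1.3333
Percentile = Phi(-1.3333) * 100
Phi(-1.3333) = 0.091217
= 9.1


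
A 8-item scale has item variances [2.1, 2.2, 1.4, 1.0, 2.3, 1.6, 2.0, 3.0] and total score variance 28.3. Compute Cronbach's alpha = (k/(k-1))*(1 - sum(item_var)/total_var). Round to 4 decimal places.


alpha = (k/(k-1)) * (1 - sum(s_i^2)/s_total^2)
sum(item variances) = 15.6
k/(k-1) = 8/7 = 1.142857
1 - 15.6/28.3 = 1 - 0.551237 = 0.448763
alpha = 1.142857 * 0.448763
= 0.5129


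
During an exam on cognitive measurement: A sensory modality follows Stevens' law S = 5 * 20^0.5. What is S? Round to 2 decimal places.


S = 5 * 20^0.5
20^0.5 = 4.4721
S = 5 * 4.4721
= 22.36


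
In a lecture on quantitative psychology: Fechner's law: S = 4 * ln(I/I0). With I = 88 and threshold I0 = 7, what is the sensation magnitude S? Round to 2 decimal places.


S = 4 * ln(88/7)
I/I0 = 12.571429
ln(12.571429) = 2.5314
S = 4 * 2.5314
= 10.13


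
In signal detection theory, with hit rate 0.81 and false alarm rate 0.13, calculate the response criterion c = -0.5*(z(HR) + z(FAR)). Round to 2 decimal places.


c = -0.5 * (z(HR) + z(FAR))
z(0.81) = 0.8779
z(0.13) = -1.1264
c = -0.5 * (0.8779 + -1.1264)
= -0.5 * -0.2485
= 0.12


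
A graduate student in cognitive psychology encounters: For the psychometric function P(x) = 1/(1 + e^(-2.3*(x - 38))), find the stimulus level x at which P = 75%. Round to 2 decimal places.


At P = 0.75: 0.75 = 1/(1 + e^(-k*(x-x0)))
Solving: e^(-k*(x-x0)) = 1/3
x = x0 + ln(3)/k
ln(3) = 1.0986
x = 38 + 1.0986/2.3
= 38 + 0.4777
= 38.48


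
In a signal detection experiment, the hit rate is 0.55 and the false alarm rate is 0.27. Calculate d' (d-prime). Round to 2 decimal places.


d' = z(HR) - z(FAR)
z(0.55) = 0.1257
z(0.27) = -0.6128
d' = 0.1257 - -0.6128
= 0.74


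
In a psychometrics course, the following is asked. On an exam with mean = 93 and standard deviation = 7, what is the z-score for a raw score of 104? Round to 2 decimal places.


z = (X - mu) / sigma
= (104 - 93) / 7
= 11 / 7
= 1.57


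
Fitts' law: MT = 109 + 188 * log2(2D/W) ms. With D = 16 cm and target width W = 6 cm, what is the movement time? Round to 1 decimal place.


MT = 109 + 188 * log2(2*16/6)
2D/W = 5.333333
log2(5.333333) = 2.415
MT = 109 + 188 * 2.415
= 563.0 ms


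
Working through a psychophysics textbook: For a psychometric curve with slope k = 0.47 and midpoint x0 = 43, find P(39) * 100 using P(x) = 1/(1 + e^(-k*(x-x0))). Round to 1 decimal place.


P(x) = 1/(1 + e^(-0.47*(39 - 43)))
Exponent = -0.47 * -4 = 1.88
e^(1.88) = 6.553505
P = 1/(1 + 6.553505) = 0.132389
Percentage = 13.2


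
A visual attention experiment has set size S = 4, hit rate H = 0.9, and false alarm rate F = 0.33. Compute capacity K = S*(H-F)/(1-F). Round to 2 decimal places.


K = S * (H - F) / (1 - F)
H - F = 0.57
1 - F = 0.67
K = 4 * 0.57 / 0.67
= 3.40


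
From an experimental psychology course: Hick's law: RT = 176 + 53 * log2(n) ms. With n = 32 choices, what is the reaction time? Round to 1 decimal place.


RT = 176 + 53 * log2(32)
log2(32) = 5.0
RT = 176 + 53 * 5.0
= 176 + 265.0
= 441.0 ms


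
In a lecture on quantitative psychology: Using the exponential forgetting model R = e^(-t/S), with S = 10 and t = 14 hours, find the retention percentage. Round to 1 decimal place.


R = e^(-t/S)
-t/S = -14/10 = -1.4
R = e^(-1.4) = 0.246597
Percentage = 0.246597 * 100
= 24.7


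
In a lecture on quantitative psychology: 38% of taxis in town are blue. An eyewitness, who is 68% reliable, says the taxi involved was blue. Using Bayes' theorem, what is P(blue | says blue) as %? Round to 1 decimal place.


P(blue | says blue) = P(says blue | blue)*P(blue) / [P(says blue | blue)*P(blue) + P(says blue | not blue)*P(not blue)]
Numerator = 0.68 * 0.38 = 0.2584
False identification = 0.32 * 0.62 = 0.1984
P = 0.2584 / (0.2584 + 0.1984)
= 0.2584 / 0.4568
As percentage = 56.6


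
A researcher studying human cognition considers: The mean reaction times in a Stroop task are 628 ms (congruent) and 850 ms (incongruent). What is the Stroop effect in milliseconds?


Stroop effect = RT(incongruent) - RT(congruent)
= 850 - 628
= 222 ms


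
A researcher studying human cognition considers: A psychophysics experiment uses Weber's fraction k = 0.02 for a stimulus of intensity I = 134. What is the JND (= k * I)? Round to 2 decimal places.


JND = k * I
JND = 0.02 * 134
= 2.68


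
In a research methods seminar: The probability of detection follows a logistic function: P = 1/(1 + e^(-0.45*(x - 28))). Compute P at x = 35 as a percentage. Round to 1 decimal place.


P(x) = 1/(1 + e^(-0.45*(35 - 28)))
Exponent = -0.45 * 7 = -3.15
e^(-3.15) = 0.042852
P = 1/(1 + 0.042852) = 0.958909
Percentage = 95.9


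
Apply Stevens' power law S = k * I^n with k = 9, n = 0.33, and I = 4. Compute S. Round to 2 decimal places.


S = 9 * 4^0.33
4^0.33 = 1.5801
S = 9 * 1.5801
= 14.22


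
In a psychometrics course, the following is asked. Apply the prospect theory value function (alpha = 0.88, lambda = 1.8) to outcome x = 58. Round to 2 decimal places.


Since x = 58 >= 0, use v(x) = x^0.88
58^0.88 = 35.6301
v(58) = 35.63


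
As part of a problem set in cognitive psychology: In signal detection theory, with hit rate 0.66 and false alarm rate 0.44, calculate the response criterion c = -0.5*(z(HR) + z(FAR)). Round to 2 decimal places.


c = -0.5 * (z(HR) + z(FAR))
z(0.66) = 0.4125
z(0.44) = -0.151
c = -0.5 * (0.4125 + -0.151)
= -0.5 * 0.2615
= -0.13


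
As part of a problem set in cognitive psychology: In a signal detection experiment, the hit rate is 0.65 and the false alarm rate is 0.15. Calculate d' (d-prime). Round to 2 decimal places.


d' = z(HR) - z(FAR)
z(0.65) = 0.3853
z(0.15) = -1.0364
d' = 0.3853 - -1.0364
= 1.42


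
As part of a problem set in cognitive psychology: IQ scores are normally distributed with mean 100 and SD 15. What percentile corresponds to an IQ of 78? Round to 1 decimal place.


z = (IQ - mean) / SD
z = (78 - 100) / 15 = -1.4667
Percentile = Phi(-1.4667) * 100
Phi(-1.4667) = 0.071229
= 7.1


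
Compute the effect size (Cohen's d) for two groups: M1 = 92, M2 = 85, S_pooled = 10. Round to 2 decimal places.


Cohen's d = (M1 - M2) / S_pooled
= (92 - 85) / 10
= 7 / 10
= 0.70


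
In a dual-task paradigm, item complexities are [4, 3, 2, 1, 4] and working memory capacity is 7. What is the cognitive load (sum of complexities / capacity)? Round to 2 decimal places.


Total complexity = 4 + 3 + 2 + 1 + 4 = 14
Load = total / capacity = 14 / 7
= 2.00


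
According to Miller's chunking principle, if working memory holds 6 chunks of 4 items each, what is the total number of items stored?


Total items = chunks * items_per_chunk
= 6 * 4
= 24


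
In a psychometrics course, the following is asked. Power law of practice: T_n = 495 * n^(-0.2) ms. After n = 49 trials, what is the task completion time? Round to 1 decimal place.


T_n = 495 * 49^(-0.2)
49^(-0.2) = 0.459157
T_n = 495 * 0.459157
= 227.3 ms


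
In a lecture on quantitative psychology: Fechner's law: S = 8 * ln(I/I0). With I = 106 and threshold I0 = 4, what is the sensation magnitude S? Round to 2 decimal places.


S = 8 * ln(106/4)
I/I0 = 26.5
ln(26.5) = 3.2771
S = 8 * 3.2771
= 26.22


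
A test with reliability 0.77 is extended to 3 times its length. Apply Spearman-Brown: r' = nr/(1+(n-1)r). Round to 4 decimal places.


r_new = n*r / (1 + (n-1)*r)
Numerator = 3 * 0.77 = 2.31
Denominator = 1 + 2 * 0.77 = 2.54
r_new = 2.31 / 2.54
= 0.9094


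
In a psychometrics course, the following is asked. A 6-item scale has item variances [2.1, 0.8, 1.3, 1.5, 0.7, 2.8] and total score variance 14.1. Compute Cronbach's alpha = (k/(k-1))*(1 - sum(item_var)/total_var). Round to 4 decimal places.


alpha = (k/(k-1)) * (1 - sum(s_i^2)/s_total^2)
sum(item variances) = 9.2
k/(k-1) = 6/5 = 1.2
1 - 9.2/14.1 = 1 - 0.652482 = 0.347518
alpha = 1.2 * 0.347518
= 0.4170


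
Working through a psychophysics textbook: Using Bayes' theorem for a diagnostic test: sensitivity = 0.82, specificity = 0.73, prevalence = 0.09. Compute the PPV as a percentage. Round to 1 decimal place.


PPV = (sens * prev) / (sens * prev + (1-spec) * (1-prev))
Numerator = 0.82 * 0.09 = 0.0738
P(positive and no disease) = (1 - spec) * (1 - prev) = (1 - 0.73) * (1 - 0.09) = 0.2457
Denominator = 0.0738 + 0.2457 = 0.3195
PPV = 0.0738 / 0.3195 = 0.230986
As percentage = 23.1


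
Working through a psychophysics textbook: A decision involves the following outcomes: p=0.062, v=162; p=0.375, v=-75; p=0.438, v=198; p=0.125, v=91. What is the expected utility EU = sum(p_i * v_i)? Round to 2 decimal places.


EU = sum(p_i * v_i)
0.062 * 162 = 10.044
0.375 * -75 = -28.125
0.438 * 198 = 86.724
0.125 * 91 = 11.375
EU = 10.044 + -28.125 + 86.724 + 11.375
= 80.02


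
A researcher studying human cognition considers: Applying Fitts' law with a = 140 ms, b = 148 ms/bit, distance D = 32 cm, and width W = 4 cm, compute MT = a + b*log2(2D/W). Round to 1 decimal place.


MT = 140 + 148 * log2(2*32/4)
2D/W = 16.0
log2(16.0) = 4.0
MT = 140 + 148 * 4.0
= 732.0 ms


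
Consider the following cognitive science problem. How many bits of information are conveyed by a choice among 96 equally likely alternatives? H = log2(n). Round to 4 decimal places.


H = log2(n)
H = log2(96)
= 6.5850


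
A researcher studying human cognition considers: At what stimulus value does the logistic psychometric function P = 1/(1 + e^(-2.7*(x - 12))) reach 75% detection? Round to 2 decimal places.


At P = 0.75: 0.75 = 1/(1 + e^(-k*(x-x0)))
Solving: e^(-k*(x-x0)) = 1/3
x = x0 + ln(3)/k
ln(3) = 1.0986
x = 12 + 1.0986/2.7
= 12 + 0.4069
= 12.41


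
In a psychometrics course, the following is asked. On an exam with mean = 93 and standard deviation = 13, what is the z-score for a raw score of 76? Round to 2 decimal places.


z = (X - mu) / sigma
= (76 - 93) / 13
= -17 / 13
= -1.31


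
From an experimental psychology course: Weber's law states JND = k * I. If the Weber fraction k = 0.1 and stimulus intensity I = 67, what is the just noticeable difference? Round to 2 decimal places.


JND = k * I
JND = 0.1 * 67
= 6.70


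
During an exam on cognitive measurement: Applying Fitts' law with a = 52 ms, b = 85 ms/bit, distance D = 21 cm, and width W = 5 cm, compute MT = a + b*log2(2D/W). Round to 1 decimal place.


MT = 52 + 85 * log2(2*21/5)
2D/W = 8.4
log2(8.4) = 3.0704
MT = 52 + 85 * 3.0704
= 313.0 ms


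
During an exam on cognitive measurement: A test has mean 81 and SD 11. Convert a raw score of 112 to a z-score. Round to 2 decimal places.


z = (X - mu) / sigma
= (112 - 81) / 11
= 31 / 11
= 2.82


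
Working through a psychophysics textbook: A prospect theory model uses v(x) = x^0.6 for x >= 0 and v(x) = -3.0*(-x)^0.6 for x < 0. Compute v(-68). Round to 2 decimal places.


Since x = -68 < 0, use v(x) = -lambda*(-x)^alpha
(-x) = 68
68^0.6 = 12.5749
v(-68) = -3.0 * 12.5749
= -37.72


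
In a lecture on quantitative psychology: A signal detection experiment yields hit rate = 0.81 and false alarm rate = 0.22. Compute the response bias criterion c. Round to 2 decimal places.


c = -0.5 * (z(HR) + z(FAR))
z(0.81) = 0.8779
z(0.22) = -0.7722
c = -0.5 * (0.8779 + -0.7722)
= -0.5 * 0.1057
= -0.05


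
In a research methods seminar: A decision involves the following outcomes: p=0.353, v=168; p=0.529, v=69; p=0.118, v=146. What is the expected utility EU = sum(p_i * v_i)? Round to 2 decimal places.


EU = sum(p_i * v_i)
0.353 * 168 = 59.304
0.529 * 69 = 36.501
0.118 * 146 = 17.228
EU = 59.304 + 36.501 + 17.228
= 113.03


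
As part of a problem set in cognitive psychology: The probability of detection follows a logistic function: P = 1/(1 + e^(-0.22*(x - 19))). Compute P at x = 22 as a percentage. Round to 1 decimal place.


P(x) = 1/(1 + e^(-0.22*(22 - 19)))
Exponent = -0.22 * 3 = -0.66
e^(-0.66) = 0.516851
P = 1/(1 + 0.516851) = 0.659261
Percentage = 65.9


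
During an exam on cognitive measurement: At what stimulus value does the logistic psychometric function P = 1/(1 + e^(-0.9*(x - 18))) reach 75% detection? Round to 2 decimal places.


At P = 0.75: 0.75 = 1/(1 + e^(-k*(x-x0)))
Solving: e^(-k*(x-x0)) = 1/3
x = x0 + ln(3)/k
ln(3) = 1.0986
x = 18 + 1.0986/0.9
= 18 + 1.2207
= 19.22


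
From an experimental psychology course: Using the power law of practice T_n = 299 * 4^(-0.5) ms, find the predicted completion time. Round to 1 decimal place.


T_n = 299 * 4^(-0.5)
4^(-0.5) = 0.5
T_n = 299 * 0.5
= 149.5 ms


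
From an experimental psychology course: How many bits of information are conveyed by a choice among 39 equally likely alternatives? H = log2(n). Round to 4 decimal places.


H = log2(n)
H = log2(39)
= 5.2854


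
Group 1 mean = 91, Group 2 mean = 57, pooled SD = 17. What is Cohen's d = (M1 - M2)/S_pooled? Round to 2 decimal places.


Cohen's d = (M1 - M2) / S_pooled
= (91 - 57) / 17
= 34 / 17
= 2.00


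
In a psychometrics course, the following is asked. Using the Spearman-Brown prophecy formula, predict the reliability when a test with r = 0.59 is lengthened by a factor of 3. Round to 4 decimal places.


r_new = n*r / (1 + (n-1)*r)
Numerator = 3 * 0.59 = 1.77
Denominator = 1 + 2 * 0.59 = 2.18
r_new = 1.77 / 2.18
= 0.8119


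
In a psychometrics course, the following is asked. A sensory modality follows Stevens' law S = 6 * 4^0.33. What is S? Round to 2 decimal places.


S = 6 * 4^0.33
4^0.33 = 1.5801
S = 6 * 1.5801
= 9.48


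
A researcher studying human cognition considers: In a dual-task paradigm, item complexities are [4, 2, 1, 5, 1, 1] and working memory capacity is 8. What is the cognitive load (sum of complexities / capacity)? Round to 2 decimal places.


Total complexity = 4 + 2 + 1 + 5 + 1 + 1 = 14
Load = total / capacity = 14 / 8
= 1.75


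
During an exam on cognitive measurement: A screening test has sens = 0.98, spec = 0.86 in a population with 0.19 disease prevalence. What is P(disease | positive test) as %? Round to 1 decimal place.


PPV = (sens * prev) / (sens * prev + (1-spec) * (1-prev))
Numerator = 0.98 * 0.19 = 0.1862
P(positive and no disease) = (1 - spec) * (1 - prev) = (1 - 0.86) * (1 - 0.19) = 0.1134
Denominator = 0.1862 + 0.1134 = 0.2996
PPV = 0.1862 / 0.2996 = 0.621495
As percentage = 62.1


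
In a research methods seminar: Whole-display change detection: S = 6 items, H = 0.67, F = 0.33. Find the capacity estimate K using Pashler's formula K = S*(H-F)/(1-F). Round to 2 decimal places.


K = S * (H - F) / (1 - F)
H - F = 0.34
1 - F = 0.67
K = 6 * 0.34 / 0.67
= 3.04


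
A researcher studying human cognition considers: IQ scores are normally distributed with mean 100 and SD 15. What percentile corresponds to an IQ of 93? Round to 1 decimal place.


z = (IQ - mean) / SD
z = (93 - 100) / 15 = -0.4667
Percentile = Phi(-0.4667) * 100
Phi(-0.4667) = 0.320357
= 32.0


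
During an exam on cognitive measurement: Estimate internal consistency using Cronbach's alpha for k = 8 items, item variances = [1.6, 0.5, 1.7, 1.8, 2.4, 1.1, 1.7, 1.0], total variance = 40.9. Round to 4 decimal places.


alpha = (k/(k-1)) * (1 - sum(s_i^2)/s_total^2)
sum(item variances) = 11.8
k/(k-1) = 8/7 = 1.142857
1 - 11.8/40.9 = 1 - 0.288509 = 0.711491
alpha = 1.142857 * 0.711491
= 0.8131


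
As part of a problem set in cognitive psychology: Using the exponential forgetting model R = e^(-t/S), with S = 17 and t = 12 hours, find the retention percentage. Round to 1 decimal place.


R = e^(-t/S)
-t/S = -12/17 = -0.705882
R = e^(-0.705882) = 0.493673
Percentage = 0.493673 * 100
= 49.4


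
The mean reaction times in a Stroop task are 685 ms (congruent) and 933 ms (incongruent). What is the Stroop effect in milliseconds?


Stroop effect = RT(incongruent) - RT(congruent)
= 933 - 685
= 248 ms


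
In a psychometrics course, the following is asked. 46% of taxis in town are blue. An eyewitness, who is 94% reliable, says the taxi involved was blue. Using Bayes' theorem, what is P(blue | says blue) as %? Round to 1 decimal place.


P(blue | says blue) = P(says blue | blue)*P(blue) / [P(says blue | blue)*P(blue) + P(says blue | not blue)*P(not blue)]
Numerator = 0.94 * 0.46 = 0.4324
False identification = 0.06 * 0.54 = 0.0324
P = 0.4324 / (0.4324 + 0.0324)
= 0.4324 / 0.4648
As percentage = 93.0


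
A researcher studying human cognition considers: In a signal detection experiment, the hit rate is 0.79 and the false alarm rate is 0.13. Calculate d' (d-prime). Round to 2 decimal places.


d' = z(HR) - z(FAR)
z(0.79) = 0.8064
z(0.13) = -1.1264
d' = 0.8064 - -1.1264
= 1.93


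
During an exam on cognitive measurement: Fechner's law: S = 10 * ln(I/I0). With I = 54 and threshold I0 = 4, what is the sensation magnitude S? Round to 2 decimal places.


S = 10 * ln(54/4)
I/I0 = 13.5
ln(13.5) = 2.6027
S = 10 * 2.6027
= 26.03


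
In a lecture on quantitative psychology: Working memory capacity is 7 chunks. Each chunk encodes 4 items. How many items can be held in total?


Total items = chunks * items_per_chunk
= 7 * 4
= 28


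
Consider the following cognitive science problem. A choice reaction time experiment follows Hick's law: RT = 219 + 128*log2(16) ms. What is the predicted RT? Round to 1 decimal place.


RT = 219 + 128 * log2(16)
log2(16) = 4.0
RT = 219 + 128 * 4.0
= 219 + 512.0
= 731.0 ms


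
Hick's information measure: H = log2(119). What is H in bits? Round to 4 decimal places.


H = log2(n)
H = log2(119)
= 6.8948


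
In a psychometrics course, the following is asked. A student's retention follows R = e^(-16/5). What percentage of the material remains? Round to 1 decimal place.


R = e^(-t/S)
-t/S = -16/5 = -3.2
R = e^(-3.2) = 0.040762
Percentage = 0.040762 * 100
= 4.1


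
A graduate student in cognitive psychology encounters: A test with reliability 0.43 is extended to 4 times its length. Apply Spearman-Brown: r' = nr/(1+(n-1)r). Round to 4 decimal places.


r_new = n*r / (1 + (n-1)*r)
Numerator = 4 * 0.43 = 1.72
Denominator = 1 + 3 * 0.43 = 2.29
r_new = 1.72 / 2.29
= 0.7511


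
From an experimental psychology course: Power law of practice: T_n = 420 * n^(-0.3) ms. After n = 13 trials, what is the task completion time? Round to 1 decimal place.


T_n = 420 * 13^(-0.3)
13^(-0.3) = 0.463252
T_n = 420 * 0.463252
= 194.6 ms


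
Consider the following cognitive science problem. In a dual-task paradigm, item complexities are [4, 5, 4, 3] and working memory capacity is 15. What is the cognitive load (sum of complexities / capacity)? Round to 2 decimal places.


Total complexity = 4 + 5 + 4 + 3 = 16
Load = total / capacity = 16 / 15
= 1.07


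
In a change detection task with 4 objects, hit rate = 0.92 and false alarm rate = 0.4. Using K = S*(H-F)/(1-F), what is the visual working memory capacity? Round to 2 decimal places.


K = S * (H - F) / (1 - F)
H - F = 0.52
1 - F = 0.6
K = 4 * 0.52 / 0.6
= 3.47


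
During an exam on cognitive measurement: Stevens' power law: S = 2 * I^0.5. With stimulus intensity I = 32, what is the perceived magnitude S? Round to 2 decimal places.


S = 2 * 32^0.5
32^0.5 = 5.6569
S = 2 * 5.6569
= 11.31


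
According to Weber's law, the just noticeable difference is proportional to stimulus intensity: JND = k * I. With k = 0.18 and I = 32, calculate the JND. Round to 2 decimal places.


JND = k * I
JND = 0.18 * 32
= 5.76


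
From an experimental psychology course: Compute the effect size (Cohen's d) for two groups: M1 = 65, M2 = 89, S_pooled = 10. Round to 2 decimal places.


Cohen's d = (M1 - M2) / S_pooled
= (65 - 89) / 10
= -24 / 10
= -2.40


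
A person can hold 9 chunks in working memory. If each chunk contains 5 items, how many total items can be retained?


Total items = chunks * items_per_chunk
= 9 * 5
= 45


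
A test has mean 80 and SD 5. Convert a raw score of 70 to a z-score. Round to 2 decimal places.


z = (X - mu) / sigma
= (70 - 80) / 5
= -10 / 5
= -2.00


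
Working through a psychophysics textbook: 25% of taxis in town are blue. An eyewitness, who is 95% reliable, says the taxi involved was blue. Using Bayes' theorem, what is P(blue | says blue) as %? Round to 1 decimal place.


P(blue | says blue) = P(says blue | blue)*P(blue) / [P(says blue | blue)*P(blue) + P(says blue | not blue)*P(not blue)]
Numerator = 0.95 * 0.25 = 0.2375
False identification = 0.05 * 0.75 = 0.0375
P = 0.2375 / (0.2375 + 0.0375)
= 0.2375 / 0.275
As percentage = 86.4


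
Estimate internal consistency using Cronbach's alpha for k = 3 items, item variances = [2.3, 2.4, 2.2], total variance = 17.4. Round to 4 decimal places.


alpha = (k/(k-1)) * (1 - sum(s_i^2)/s_total^2)
sum(item variances) = 6.9
k/(k-1) = 3/2 = 1.5
1 - 6.9/17.4 = 1 - 0.396552 = 0.603448
alpha = 1.5 * 0.603448
= 0.9052


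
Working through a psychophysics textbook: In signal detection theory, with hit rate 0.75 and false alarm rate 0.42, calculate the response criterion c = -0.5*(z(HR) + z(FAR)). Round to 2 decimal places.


c = -0.5 * (z(HR) + z(FAR))
z(0.75) = 0.6745
z(0.42) = -0.2019
c = -0.5 * (0.6745 + -0.2019)
= -0.5 * 0.4726
= -0.24


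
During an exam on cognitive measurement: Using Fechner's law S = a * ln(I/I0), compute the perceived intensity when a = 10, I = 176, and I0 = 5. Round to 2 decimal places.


S = 10 * ln(176/5)
I/I0 = 35.2
ln(35.2) = 3.561
S = 10 * 3.561
= 35.61


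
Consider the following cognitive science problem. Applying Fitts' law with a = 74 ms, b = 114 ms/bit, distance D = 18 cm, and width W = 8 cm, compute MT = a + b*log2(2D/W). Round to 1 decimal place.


MT = 74 + 114 * log2(2*18/8)
2D/W = 4.5
log2(4.5) = 2.1699
MT = 74 + 114 * 2.1699
= 321.4 ms


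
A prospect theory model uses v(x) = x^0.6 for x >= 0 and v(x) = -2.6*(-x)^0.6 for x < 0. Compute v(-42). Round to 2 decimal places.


Since x = -42 < 0, use v(x) = -lambda*(-x)^alpha
(-x) = 42
42^0.6 = 9.4178
v(-42) = -2.6 * 9.4178
= -24.49


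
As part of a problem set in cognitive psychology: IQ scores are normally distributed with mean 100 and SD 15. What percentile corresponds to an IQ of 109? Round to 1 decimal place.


z = (IQ - mean) / SD
z = (109 - 100) / 15 = 0.6
Percentile = Phi(0.6) * 100
Phi(0.6) = 0.725747
= 72.6


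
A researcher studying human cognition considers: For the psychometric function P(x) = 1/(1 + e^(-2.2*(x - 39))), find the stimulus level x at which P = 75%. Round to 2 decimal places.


At P = 0.75: 0.75 = 1/(1 + e^(-k*(x-x0)))
Solving: e^(-k*(x-x0)) = 1/3
x = x0 + ln(3)/k
ln(3) = 1.0986
x = 39 + 1.0986/2.2
= 39 + 0.4994
= 39.50


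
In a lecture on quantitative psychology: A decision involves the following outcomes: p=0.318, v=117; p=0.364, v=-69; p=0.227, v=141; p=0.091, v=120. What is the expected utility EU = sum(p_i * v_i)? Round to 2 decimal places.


EU = sum(p_i * v_i)
0.318 * 117 = 37.206
0.364 * -69 = -25.116
0.227 * 141 = 32.007
0.091 * 120 = 10.92
EU = 37.206 + -25.116 + 32.007 + 10.92
= 55.02


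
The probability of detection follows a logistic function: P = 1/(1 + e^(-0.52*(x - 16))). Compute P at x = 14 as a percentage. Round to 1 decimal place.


P(x) = 1/(1 + e^(-0.52*(14 - 16)))
Exponent = -0.52 * -2 = 1.04
e^(1.04) = 2.829217
P = 1/(1 + 2.829217) = 0.26115
Percentage = 26.1


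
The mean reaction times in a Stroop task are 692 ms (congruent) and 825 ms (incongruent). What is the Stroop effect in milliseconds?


Stroop effect = RT(incongruent) - RT(congruent)
= 825 - 692
= 133 ms


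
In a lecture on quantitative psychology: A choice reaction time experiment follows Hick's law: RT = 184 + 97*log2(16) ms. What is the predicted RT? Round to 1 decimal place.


RT = 184 + 97 * log2(16)
log2(16) = 4.0
RT = 184 + 97 * 4.0
= 184 + 388.0
= 572.0 ms


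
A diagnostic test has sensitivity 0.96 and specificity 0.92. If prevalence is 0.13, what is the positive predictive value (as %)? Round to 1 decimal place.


PPV = (sens * prev) / (sens * prev + (1-spec) * (1-prev))
Numerator = 0.96 * 0.13 = 0.1248
P(positive and no disease) = (1 - spec) * (1 - prev) = (1 - 0.92) * (1 - 0.13) = 0.0696
Denominator = 0.1248 + 0.0696 = 0.1944
PPV = 0.1248 / 0.1944 = 0.641975
As percentage = 64.2


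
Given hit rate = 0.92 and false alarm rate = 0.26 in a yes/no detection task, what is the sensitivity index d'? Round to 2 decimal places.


d' = z(HR) - z(FAR)
z(0.92) = 1.4051
z(0.26) = -0.6433
d' = 1.4051 - -0.6433
= 2.05


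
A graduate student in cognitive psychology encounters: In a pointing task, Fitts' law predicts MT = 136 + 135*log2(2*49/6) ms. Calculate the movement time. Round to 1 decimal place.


MT = 136 + 135 * log2(2*49/6)
2D/W = 16.333333
log2(16.333333) = 4.0297
MT = 136 + 135 * 4.0297
= 680.0 ms


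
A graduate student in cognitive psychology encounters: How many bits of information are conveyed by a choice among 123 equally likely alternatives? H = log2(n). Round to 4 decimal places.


H = log2(n)
H = log2(123)
= 6.9425


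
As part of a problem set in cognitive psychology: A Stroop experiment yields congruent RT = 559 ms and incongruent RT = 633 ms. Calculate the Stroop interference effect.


Stroop effect = RT(incongruent) - RT(congruent)
= 633 - 559
= 74 ms


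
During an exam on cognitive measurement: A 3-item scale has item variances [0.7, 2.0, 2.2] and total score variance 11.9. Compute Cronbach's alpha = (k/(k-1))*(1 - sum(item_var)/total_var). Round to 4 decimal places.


alpha = (k/(k-1)) * (1 - sum(s_i^2)/s_total^2)
sum(item variances) = 4.9
k/(k-1) = 3/2 = 1.5
1 - 4.9/11.9 = 1 - 0.411765 = 0.588235
alpha = 1.5 * 0.588235
= 0.8824


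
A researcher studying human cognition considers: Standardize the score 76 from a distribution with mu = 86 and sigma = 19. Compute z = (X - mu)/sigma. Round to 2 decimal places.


z = (X - mu) / sigma
= (76 - 86) / 19
= -10 / 19
= -0.53


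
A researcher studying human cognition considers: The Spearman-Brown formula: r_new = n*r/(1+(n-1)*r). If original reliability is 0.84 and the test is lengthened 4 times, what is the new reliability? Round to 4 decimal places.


r_new = n*r / (1 + (n-1)*r)
Numerator = 4 * 0.84 = 3.36
Denominator = 1 + 3 * 0.84 = 3.52
r_new = 3.36 / 3.52
= 0.9545


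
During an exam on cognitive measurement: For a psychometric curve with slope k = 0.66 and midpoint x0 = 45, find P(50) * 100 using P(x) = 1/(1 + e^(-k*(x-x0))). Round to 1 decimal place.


P(x) = 1/(1 + e^(-0.66*(50 - 45)))
Exponent = -0.66 * 5 = -3.3
e^(-3.3) = 0.036883
P = 1/(1 + 0.036883) = 0.964429
Percentage = 96.4


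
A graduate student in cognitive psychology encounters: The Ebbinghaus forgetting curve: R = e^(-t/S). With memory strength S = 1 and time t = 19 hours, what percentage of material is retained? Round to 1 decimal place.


R = e^(-t/S)
-t/S = -19/1 = -19.0
R = e^(-19.0) = 0.0
Percentage = 0.0 * 100
= 0.0


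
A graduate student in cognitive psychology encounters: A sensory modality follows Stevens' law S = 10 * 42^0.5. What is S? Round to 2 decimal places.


S = 10 * 42^0.5
42^0.5 = 6.4807
S = 10 * 6.4807
= 64.81


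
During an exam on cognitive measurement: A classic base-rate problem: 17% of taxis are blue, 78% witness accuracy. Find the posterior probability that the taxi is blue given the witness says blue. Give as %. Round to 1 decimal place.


P(blue | says blue) = P(says blue | blue)*P(blue) / [P(says blue | blue)*P(blue) + P(says blue | not blue)*P(not blue)]
Numerator = 0.78 * 0.17 = 0.1326
False identification = 0.22 * 0.83 = 0.1826
P = 0.1326 / (0.1326 + 0.1826)
= 0.1326 / 0.3152
As percentage = 42.1


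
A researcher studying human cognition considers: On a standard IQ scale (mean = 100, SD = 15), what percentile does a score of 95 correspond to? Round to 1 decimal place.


z = (IQ - mean) / SD
z = (95 - 100) / 15 = -0.3333
Percentile = Phi(-0.3333) * 100
Phi(-0.3333) = 0.369454
= 36.9


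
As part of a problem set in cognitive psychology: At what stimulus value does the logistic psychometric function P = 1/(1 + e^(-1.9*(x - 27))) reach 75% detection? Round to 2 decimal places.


At P = 0.75: 0.75 = 1/(1 + e^(-k*(x-x0)))
Solving: e^(-k*(x-x0)) = 1/3
x = x0 + ln(3)/k
ln(3) = 1.0986
x = 27 + 1.0986/1.9
= 27 + 0.5782
= 27.58
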